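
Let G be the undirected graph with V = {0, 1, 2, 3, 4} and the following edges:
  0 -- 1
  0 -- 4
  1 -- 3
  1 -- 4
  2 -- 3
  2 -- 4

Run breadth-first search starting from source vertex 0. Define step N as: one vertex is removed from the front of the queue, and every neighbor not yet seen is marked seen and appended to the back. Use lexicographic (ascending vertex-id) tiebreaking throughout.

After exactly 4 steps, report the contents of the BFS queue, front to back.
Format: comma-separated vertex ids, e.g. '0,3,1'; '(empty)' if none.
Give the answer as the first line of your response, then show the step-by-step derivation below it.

2

step 1: dequeue 0; queue=[1,4]; order=0
step 2: dequeue 1; queue=[4,3]; order=0,1
step 3: dequeue 4; queue=[3,2]; order=0,1,4
step 4: dequeue 3; queue=[2]; order=0,1,4,3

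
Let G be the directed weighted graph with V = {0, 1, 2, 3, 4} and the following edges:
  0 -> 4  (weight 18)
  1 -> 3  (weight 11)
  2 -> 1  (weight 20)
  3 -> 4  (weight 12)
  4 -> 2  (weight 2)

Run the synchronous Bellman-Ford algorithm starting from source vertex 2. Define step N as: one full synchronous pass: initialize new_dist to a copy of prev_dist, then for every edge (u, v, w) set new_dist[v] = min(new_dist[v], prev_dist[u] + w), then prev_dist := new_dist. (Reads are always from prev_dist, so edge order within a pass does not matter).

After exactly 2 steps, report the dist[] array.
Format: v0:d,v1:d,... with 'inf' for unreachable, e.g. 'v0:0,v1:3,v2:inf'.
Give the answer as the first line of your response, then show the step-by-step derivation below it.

v0:inf,v1:20,v2:0,v3:31,v4:inf

step 1: dist = v0:inf,v1:20,v2:0,v3:inf,v4:inf
step 2: dist = v0:inf,v1:20,v2:0,v3:31,v4:inf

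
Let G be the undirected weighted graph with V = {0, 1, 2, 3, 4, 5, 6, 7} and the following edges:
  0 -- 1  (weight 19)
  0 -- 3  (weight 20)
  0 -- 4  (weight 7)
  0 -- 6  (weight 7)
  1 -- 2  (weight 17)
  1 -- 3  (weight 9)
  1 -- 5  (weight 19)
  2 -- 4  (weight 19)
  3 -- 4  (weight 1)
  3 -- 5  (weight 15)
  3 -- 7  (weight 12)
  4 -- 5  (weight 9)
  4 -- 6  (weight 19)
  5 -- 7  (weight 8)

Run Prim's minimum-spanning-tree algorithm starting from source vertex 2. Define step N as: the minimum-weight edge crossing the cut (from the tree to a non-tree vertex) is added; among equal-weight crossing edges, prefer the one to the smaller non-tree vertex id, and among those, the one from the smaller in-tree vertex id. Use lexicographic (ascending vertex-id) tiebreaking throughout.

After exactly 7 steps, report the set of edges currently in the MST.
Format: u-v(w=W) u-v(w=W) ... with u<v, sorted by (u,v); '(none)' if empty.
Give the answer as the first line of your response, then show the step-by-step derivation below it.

0-4(w=7) 0-6(w=7) 1-2(w=17) 1-3(w=9) 3-4(w=1) 4-5(w=9) 5-7(w=8)

step 1: add edge 1-2 (w=17); MST = {1-2(w=17)}
step 2: add edge 1-3 (w=9); MST = {1-2(w=17) 1-3(w=9)}
step 3: add edge 3-4 (w=1); MST = {1-2(w=17) 1-3(w=9) 3-4(w=1)}
step 4: add edge 0-4 (w=7); MST = {0-4(w=7) 1-2(w=17) 1-3(w=9) 3-4(w=1)}
step 5: add edge 0-6 (w=7); MST = {0-4(w=7) 0-6(w=7) 1-2(w=17) 1-3(w=9) 3-4(w=1)}
step 6: add edge 4-5 (w=9); MST = {0-4(w=7) 0-6(w=7) 1-2(w=17) 1-3(w=9) 3-4(w=1) 4-5(w=9)}
step 7: add edge 5-7 (w=8); MST = {0-4(w=7) 0-6(w=7) 1-2(w=17) 1-3(w=9) 3-4(w=1) 4-5(w=9) 5-7(w=8)}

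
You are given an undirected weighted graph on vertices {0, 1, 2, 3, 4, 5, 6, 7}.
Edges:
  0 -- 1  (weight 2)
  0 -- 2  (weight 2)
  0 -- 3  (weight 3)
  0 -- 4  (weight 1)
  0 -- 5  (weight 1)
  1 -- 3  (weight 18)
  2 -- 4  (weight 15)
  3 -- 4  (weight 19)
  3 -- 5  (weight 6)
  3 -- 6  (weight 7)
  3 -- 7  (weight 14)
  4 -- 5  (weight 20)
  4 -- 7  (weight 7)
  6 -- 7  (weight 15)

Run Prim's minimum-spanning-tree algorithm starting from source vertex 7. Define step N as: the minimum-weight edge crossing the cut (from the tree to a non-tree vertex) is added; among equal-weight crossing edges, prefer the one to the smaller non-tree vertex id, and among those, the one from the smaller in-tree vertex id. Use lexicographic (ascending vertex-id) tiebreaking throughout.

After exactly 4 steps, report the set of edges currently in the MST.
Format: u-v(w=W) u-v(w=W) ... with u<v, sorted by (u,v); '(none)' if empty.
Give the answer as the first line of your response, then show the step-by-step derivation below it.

0-1(w=2) 0-4(w=1) 0-5(w=1) 4-7(w=7)

step 1: add edge 4-7 (w=7); MST = {4-7(w=7)}
step 2: add edge 0-4 (w=1); MST = {0-4(w=1) 4-7(w=7)}
step 3: add edge 0-5 (w=1); MST = {0-4(w=1) 0-5(w=1) 4-7(w=7)}
step 4: add edge 0-1 (w=2); MST = {0-1(w=2) 0-4(w=1) 0-5(w=1) 4-7(w=7)}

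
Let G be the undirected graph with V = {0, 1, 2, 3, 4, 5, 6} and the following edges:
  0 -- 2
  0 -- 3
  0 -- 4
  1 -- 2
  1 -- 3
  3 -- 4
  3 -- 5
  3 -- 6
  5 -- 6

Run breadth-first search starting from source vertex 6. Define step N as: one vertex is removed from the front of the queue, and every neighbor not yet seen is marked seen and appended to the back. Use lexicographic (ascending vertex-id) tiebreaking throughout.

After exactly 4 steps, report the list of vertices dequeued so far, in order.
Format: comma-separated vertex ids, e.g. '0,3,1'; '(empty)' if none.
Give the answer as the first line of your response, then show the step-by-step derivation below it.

6,3,5,0

step 1: dequeue 6; queue=[3,5]; order=6
step 2: dequeue 3; queue=[5,0,1,4]; order=6,3
step 3: dequeue 5; queue=[0,1,4]; order=6,3,5
step 4: dequeue 0; queue=[1,4,2]; order=6,3,5,0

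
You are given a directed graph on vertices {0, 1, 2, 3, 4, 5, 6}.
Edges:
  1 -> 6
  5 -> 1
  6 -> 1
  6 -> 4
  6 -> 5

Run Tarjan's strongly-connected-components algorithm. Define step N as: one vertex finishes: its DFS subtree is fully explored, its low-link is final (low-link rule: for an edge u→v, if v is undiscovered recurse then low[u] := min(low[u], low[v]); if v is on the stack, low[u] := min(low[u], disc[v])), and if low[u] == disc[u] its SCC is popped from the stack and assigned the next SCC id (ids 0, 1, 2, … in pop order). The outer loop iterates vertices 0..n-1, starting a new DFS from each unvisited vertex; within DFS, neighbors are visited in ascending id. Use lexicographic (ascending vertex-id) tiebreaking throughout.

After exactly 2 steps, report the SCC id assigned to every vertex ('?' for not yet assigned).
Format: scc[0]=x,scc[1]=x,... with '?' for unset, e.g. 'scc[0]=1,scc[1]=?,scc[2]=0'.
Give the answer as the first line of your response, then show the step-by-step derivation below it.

scc[0]=0,scc[1]=?,scc[2]=?,scc[3]=?,scc[4]=1,scc[5]=?,scc[6]=?

step 1: low=(low[0]=0,low[1]=?,low[2]=?,low[3]=?,low[4]=?,low[5]=?,low[6]=?); scc=(scc[0]=0,scc[1]=?,scc[2]=?,scc[3]=?,scc[4]=?,scc[5]=?,scc[6]=?)
step 2: low=(low[0]=0,low[1]=1,low[2]=?,low[3]=?,low[4]=3,low[5]=?,low[6]=1); scc=(scc[0]=0,scc[1]=?,scc[2]=?,scc[3]=?,scc[4]=1,scc[5]=?,scc[6]=?)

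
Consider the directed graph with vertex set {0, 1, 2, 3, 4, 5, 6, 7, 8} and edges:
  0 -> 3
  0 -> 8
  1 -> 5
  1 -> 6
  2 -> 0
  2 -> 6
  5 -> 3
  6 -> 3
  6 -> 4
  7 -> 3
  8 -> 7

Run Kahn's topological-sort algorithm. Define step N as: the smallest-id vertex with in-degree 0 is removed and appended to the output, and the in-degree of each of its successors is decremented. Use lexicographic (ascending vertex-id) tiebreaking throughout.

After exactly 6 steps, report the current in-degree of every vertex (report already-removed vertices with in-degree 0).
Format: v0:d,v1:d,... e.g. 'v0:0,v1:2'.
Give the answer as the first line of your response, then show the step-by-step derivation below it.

v0:0,v1:0,v2:0,v3:1,v4:0,v5:0,v6:0,v7:1,v8:0

step 1: output 1; order=[1]; indeg=(1,0,0,4,1,0,1,1,1)
step 2: output 2; order=[1,2]; indeg=(0,0,0,4,1,0,0,1,1)
step 3: output 0; order=[1,2,0]; indeg=(0,0,0,3,1,0,0,1,0)
step 4: output 5; order=[1,2,0,5]; indeg=(0,0,0,2,1,0,0,1,0)
step 5: output 6; order=[1,2,0,5,6]; indeg=(0,0,0,1,0,0,0,1,0)
step 6: output 4; order=[1,2,0,5,6,4]; indeg=(0,0,0,1,0,0,0,1,0)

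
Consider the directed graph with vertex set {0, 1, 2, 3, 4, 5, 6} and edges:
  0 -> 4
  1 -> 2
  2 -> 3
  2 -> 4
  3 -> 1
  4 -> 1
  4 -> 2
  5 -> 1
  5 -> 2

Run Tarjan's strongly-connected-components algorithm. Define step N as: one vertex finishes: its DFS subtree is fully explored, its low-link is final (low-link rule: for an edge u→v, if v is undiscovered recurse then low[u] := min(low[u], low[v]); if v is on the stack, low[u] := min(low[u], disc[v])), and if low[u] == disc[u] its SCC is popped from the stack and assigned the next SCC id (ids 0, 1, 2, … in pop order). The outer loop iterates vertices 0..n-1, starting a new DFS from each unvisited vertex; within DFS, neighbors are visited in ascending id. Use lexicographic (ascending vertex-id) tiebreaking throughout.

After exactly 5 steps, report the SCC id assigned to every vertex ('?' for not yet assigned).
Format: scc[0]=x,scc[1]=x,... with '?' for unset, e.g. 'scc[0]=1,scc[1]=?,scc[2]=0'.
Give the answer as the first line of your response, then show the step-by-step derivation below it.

scc[0]=1,scc[1]=0,scc[2]=0,scc[3]=0,scc[4]=0,scc[5]=?,scc[6]=?

step 1: low=(low[0]=0,low[1]=2,low[2]=3,low[3]=2,low[4]=1,low[5]=?,low[6]=?); scc=(scc[0]=?,scc[1]=?,scc[2]=?,scc[3]=?,scc[4]=?,scc[5]=?,scc[6]=?)
step 2: low=(low[0]=0,low[1]=2,low[2]=1,low[3]=2,low[4]=1,low[5]=?,low[6]=?); scc=(scc[0]=?,scc[1]=?,scc[2]=?,scc[3]=?,scc[4]=?,scc[5]=?,scc[6]=?)
step 3: low=(low[0]=0,low[1]=1,low[2]=1,low[3]=2,low[4]=1,low[5]=?,low[6]=?); scc=(scc[0]=?,scc[1]=?,scc[2]=?,scc[3]=?,scc[4]=?,scc[5]=?,scc[6]=?)
step 4: low=(low[0]=0,low[1]=1,low[2]=1,low[3]=2,low[4]=1,low[5]=?,low[6]=?); scc=(scc[0]=?,scc[1]=0,scc[2]=0,scc[3]=0,scc[4]=0,scc[5]=?,scc[6]=?)
step 5: low=(low[0]=0,low[1]=1,low[2]=1,low[3]=2,low[4]=1,low[5]=?,low[6]=?); scc=(scc[0]=1,scc[1]=0,scc[2]=0,scc[3]=0,scc[4]=0,scc[5]=?,scc[6]=?)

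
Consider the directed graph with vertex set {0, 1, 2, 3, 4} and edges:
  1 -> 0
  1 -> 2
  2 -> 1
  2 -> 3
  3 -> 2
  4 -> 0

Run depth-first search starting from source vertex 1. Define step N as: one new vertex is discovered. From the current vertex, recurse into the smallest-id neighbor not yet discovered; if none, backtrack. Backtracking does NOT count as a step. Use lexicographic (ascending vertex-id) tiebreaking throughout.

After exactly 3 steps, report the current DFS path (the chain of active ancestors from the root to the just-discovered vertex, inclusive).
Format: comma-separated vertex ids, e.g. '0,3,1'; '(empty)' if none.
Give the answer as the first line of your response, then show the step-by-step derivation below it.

1,2

step 1: discover 1; path=1; order=1
step 2: discover 0; path=1>0; order=1,0
step 3: discover 2; path=1>2; order=1,0,2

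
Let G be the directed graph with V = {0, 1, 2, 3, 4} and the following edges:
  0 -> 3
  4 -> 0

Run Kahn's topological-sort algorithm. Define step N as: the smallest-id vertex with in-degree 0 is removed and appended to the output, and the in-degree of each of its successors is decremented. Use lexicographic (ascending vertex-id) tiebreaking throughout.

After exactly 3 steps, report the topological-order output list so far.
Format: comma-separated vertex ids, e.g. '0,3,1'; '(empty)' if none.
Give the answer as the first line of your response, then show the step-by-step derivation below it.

1,2,4

step 1: output 1; order=[1]; indeg=(1,0,0,1,0)
step 2: output 2; order=[1,2]; indeg=(1,0,0,1,0)
step 3: output 4; order=[1,2,4]; indeg=(0,0,0,1,0)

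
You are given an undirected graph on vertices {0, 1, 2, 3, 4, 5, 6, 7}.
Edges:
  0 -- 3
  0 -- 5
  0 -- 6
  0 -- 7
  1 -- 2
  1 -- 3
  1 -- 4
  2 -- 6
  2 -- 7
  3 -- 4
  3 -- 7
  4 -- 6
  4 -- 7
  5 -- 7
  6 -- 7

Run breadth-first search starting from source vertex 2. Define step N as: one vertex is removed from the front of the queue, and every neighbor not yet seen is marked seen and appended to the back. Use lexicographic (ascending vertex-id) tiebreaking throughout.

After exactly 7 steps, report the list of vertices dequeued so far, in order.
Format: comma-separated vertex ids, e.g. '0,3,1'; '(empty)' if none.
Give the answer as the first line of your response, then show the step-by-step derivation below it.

2,1,6,7,3,4,0

step 1: dequeue 2; queue=[1,6,7]; order=2
step 2: dequeue 1; queue=[6,7,3,4]; order=2,1
step 3: dequeue 6; queue=[7,3,4,0]; order=2,1,6
step 4: dequeue 7; queue=[3,4,0,5]; order=2,1,6,7
step 5: dequeue 3; queue=[4,0,5]; order=2,1,6,7,3
step 6: dequeue 4; queue=[0,5]; order=2,1,6,7,3,4
step 7: dequeue 0; queue=[5]; order=2,1,6,7,3,4,0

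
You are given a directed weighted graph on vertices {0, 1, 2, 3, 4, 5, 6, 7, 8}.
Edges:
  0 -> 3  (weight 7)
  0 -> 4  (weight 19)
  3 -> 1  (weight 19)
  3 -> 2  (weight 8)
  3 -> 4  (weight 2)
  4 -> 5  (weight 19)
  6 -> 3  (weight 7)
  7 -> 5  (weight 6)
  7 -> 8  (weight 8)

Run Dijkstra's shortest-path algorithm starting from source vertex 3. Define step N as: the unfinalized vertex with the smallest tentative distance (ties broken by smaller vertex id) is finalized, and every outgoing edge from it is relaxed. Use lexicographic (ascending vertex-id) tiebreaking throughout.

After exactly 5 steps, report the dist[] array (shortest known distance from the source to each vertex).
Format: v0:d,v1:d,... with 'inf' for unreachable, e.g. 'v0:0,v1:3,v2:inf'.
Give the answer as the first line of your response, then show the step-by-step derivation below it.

v0:inf,v1:19,v2:8,v3:0,v4:2,v5:21,v6:inf,v7:inf,v8:inf

step 1: dist = v0:inf,v1:19,v2:8,v3:0,v4:2,v5:inf,v6:inf,v7:inf,v8:inf
step 2: dist = v0:inf,v1:19,v2:8,v3:0,v4:2,v5:21,v6:inf,v7:inf,v8:inf
step 3: dist = v0:inf,v1:19,v2:8,v3:0,v4:2,v5:21,v6:inf,v7:inf,v8:inf
step 4: dist = v0:inf,v1:19,v2:8,v3:0,v4:2,v5:21,v6:inf,v7:inf,v8:inf
step 5: dist = v0:inf,v1:19,v2:8,v3:0,v4:2,v5:21,v6:inf,v7:inf,v8:inf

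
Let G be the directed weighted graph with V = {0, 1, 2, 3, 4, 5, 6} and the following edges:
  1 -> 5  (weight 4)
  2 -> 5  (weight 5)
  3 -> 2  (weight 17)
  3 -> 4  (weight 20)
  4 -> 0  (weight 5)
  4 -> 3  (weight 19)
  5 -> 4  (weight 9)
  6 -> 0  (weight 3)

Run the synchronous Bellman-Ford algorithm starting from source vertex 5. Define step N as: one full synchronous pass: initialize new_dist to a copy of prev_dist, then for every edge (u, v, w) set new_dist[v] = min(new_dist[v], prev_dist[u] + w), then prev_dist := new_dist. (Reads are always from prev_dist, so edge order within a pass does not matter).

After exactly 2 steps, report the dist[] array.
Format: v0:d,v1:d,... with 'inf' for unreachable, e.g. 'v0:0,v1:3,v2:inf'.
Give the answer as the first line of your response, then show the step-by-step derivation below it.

v0:14,v1:inf,v2:inf,v3:28,v4:9,v5:0,v6:inf

step 1: dist = v0:inf,v1:inf,v2:inf,v3:inf,v4:9,v5:0,v6:inf
step 2: dist = v0:14,v1:inf,v2:inf,v3:28,v4:9,v5:0,v6:inf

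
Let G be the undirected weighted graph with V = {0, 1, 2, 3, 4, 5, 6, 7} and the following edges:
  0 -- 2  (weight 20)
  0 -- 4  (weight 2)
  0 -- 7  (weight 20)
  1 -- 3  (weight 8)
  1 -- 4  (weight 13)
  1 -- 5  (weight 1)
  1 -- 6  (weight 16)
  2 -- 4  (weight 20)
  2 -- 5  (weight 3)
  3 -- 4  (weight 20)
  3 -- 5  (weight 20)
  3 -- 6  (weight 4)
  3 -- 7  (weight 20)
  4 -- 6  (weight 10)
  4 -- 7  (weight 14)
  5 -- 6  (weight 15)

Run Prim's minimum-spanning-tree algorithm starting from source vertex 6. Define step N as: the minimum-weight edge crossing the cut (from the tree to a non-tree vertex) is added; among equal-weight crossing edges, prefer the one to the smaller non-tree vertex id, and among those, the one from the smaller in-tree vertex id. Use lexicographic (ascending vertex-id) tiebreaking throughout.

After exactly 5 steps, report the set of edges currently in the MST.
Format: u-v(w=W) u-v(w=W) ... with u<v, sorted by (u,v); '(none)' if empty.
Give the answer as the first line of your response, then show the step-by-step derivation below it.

1-3(w=8) 1-5(w=1) 2-5(w=3) 3-6(w=4) 4-6(w=10)

step 1: add edge 3-6 (w=4); MST = {3-6(w=4)}
step 2: add edge 1-3 (w=8); MST = {1-3(w=8) 3-6(w=4)}
step 3: add edge 1-5 (w=1); MST = {1-3(w=8) 1-5(w=1) 3-6(w=4)}
step 4: add edge 2-5 (w=3); MST = {1-3(w=8) 1-5(w=1) 2-5(w=3) 3-6(w=4)}
step 5: add edge 4-6 (w=10); MST = {1-3(w=8) 1-5(w=1) 2-5(w=3) 3-6(w=4) 4-6(w=10)}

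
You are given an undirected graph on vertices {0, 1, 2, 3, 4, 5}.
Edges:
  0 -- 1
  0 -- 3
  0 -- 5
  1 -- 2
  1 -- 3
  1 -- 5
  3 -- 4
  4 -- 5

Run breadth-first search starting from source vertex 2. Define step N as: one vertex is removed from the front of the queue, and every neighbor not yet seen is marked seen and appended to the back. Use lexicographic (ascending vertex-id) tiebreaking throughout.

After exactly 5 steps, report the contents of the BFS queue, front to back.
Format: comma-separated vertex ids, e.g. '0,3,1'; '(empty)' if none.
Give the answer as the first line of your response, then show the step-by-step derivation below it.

4

step 1: dequeue 2; queue=[1]; order=2
step 2: dequeue 1; queue=[0,3,5]; order=2,1
step 3: dequeue 0; queue=[3,5]; order=2,1,0
step 4: dequeue 3; queue=[5,4]; order=2,1,0,3
step 5: dequeue 5; queue=[4]; order=2,1,0,3,5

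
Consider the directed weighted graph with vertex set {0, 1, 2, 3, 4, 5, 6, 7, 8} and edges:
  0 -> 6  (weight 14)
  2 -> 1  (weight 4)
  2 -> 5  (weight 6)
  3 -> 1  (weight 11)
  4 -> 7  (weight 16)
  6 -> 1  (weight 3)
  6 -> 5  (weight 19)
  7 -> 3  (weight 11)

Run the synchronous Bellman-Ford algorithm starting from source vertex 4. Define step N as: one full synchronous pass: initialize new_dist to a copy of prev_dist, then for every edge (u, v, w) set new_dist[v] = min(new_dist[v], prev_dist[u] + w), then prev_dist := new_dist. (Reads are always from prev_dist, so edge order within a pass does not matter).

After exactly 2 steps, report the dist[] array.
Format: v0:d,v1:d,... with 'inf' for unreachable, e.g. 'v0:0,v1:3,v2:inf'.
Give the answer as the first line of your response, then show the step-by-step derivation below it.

v0:inf,v1:inf,v2:inf,v3:27,v4:0,v5:inf,v6:inf,v7:16,v8:inf

step 1: dist = v0:inf,v1:inf,v2:inf,v3:inf,v4:0,v5:inf,v6:inf,v7:16,v8:inf
step 2: dist = v0:inf,v1:inf,v2:inf,v3:27,v4:0,v5:inf,v6:inf,v7:16,v8:inf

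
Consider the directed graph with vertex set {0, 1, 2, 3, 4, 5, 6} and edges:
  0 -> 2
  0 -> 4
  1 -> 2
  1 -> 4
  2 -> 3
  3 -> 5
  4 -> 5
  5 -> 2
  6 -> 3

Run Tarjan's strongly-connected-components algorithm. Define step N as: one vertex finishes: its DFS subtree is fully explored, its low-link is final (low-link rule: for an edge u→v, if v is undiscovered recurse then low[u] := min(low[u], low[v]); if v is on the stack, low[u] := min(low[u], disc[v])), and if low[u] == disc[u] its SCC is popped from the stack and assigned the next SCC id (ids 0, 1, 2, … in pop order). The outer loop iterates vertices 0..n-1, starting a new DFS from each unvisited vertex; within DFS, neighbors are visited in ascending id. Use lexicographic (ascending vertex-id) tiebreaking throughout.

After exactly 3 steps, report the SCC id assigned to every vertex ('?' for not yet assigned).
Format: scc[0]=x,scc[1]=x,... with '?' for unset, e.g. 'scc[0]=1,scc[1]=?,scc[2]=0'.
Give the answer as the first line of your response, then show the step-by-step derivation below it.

scc[0]=?,scc[1]=?,scc[2]=0,scc[3]=0,scc[4]=?,scc[5]=0,scc[6]=?

step 1: low=(low[0]=0,low[1]=?,low[2]=1,low[3]=2,low[4]=?,low[5]=1,low[6]=?); scc=(scc[0]=?,scc[1]=?,scc[2]=?,scc[3]=?,scc[4]=?,scc[5]=?,scc[6]=?)
step 2: low=(low[0]=0,low[1]=?,low[2]=1,low[3]=1,low[4]=?,low[5]=1,low[6]=?); scc=(scc[0]=?,scc[1]=?,scc[2]=?,scc[3]=?,scc[4]=?,scc[5]=?,scc[6]=?)
step 3: low=(low[0]=0,low[1]=?,low[2]=1,low[3]=1,low[4]=?,low[5]=1,low[6]=?); scc=(scc[0]=?,scc[1]=?,scc[2]=0,scc[3]=0,scc[4]=?,scc[5]=0,scc[6]=?)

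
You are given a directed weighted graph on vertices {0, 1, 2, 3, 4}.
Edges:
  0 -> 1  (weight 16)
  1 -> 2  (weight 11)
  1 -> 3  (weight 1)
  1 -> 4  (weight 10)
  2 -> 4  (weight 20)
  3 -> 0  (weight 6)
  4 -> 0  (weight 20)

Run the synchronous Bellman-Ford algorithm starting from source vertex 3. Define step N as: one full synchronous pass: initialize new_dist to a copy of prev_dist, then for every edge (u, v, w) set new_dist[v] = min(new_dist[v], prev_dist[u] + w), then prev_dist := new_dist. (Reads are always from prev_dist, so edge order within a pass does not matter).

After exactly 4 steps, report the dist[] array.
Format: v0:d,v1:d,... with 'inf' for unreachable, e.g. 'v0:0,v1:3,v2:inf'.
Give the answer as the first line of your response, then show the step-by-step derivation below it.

v0:6,v1:22,v2:33,v3:0,v4:32

step 1: dist = v0:6,v1:inf,v2:inf,v3:0,v4:inf
step 2: dist = v0:6,v1:22,v2:inf,v3:0,v4:inf
step 3: dist = v0:6,v1:22,v2:33,v3:0,v4:32
step 4: dist = v0:6,v1:22,v2:33,v3:0,v4:32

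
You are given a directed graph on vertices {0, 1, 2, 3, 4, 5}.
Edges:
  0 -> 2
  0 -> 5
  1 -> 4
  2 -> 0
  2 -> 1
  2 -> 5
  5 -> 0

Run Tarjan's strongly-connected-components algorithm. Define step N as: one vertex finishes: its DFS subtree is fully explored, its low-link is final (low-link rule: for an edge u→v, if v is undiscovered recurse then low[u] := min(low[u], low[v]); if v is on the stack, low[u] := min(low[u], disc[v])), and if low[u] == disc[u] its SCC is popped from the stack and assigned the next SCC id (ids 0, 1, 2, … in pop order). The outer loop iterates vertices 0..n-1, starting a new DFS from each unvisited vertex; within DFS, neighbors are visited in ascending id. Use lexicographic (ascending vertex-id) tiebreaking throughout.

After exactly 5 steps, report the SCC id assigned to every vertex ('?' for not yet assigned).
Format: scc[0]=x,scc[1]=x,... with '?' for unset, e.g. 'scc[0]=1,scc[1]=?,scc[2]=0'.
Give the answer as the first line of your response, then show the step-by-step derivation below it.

scc[0]=2,scc[1]=1,scc[2]=2,scc[3]=?,scc[4]=0,scc[5]=2

step 1: low=(low[0]=0,low[1]=2,low[2]=0,low[3]=?,low[4]=3,low[5]=?); scc=(scc[0]=?,scc[1]=?,scc[2]=?,scc[3]=?,scc[4]=0,scc[5]=?)
step 2: low=(low[0]=0,low[1]=2,low[2]=0,low[3]=?,low[4]=3,low[5]=?); scc=(scc[0]=?,scc[1]=1,scc[2]=?,scc[3]=?,scc[4]=0,scc[5]=?)
step 3: low=(low[0]=0,low[1]=2,low[2]=0,low[3]=?,low[4]=3,low[5]=0); scc=(scc[0]=?,scc[1]=1,scc[2]=?,scc[3]=?,scc[4]=0,scc[5]=?)
step 4: low=(low[0]=0,low[1]=2,low[2]=0,low[3]=?,low[4]=3,low[5]=0); scc=(scc[0]=?,scc[1]=1,scc[2]=?,scc[3]=?,scc[4]=0,scc[5]=?)
step 5: low=(low[0]=0,low[1]=2,low[2]=0,low[3]=?,low[4]=3,low[5]=0); scc=(scc[0]=2,scc[1]=1,scc[2]=2,scc[3]=?,scc[4]=0,scc[5]=2)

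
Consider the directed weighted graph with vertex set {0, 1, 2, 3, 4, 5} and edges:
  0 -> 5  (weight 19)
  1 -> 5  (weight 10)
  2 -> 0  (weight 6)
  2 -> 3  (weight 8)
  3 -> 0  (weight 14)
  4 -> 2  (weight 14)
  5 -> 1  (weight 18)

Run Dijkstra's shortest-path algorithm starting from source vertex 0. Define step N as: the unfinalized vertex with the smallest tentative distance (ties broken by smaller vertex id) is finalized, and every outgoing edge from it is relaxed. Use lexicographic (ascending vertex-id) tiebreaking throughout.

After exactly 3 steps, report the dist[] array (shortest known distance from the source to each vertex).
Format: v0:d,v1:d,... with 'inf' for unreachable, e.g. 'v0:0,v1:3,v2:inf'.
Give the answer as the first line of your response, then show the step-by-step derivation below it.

v0:0,v1:37,v2:inf,v3:inf,v4:inf,v5:19

step 1: dist = v0:0,v1:inf,v2:inf,v3:inf,v4:inf,v5:19
step 2: dist = v0:0,v1:37,v2:inf,v3:inf,v4:inf,v5:19
step 3: dist = v0:0,v1:37,v2:inf,v3:inf,v4:inf,v5:19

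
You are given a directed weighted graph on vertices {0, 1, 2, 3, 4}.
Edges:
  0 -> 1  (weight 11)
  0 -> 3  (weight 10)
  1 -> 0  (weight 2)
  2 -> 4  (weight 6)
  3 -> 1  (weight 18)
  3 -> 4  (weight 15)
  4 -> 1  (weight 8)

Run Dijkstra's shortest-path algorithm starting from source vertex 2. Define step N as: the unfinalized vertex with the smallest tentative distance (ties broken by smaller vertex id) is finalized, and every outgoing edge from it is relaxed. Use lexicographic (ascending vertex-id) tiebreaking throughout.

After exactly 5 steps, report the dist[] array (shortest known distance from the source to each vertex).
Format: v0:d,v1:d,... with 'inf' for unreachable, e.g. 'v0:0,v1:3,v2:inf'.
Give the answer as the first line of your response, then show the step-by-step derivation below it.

v0:16,v1:14,v2:0,v3:26,v4:6

step 1: dist = v0:inf,v1:inf,v2:0,v3:inf,v4:6
step 2: dist = v0:inf,v1:14,v2:0,v3:inf,v4:6
step 3: dist = v0:16,v1:14,v2:0,v3:inf,v4:6
step 4: dist = v0:16,v1:14,v2:0,v3:26,v4:6
step 5: dist = v0:16,v1:14,v2:0,v3:26,v4:6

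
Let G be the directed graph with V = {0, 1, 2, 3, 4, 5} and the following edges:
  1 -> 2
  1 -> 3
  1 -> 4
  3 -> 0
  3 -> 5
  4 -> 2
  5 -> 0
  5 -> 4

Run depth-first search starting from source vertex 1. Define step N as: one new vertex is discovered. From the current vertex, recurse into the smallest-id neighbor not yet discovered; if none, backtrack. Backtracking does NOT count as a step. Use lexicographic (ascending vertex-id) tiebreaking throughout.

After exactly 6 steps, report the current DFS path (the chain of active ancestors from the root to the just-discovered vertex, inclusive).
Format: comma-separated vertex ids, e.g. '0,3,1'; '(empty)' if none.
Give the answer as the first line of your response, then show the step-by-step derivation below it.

1,3,5,4

step 1: discover 1; path=1; order=1
step 2: discover 2; path=1>2; order=1,2
step 3: discover 3; path=1>3; order=1,2,3
step 4: discover 0; path=1>3>0; order=1,2,3,0
step 5: discover 5; path=1>3>5; order=1,2,3,0,5
step 6: discover 4; path=1>3>5>4; order=1,2,3,0,5,4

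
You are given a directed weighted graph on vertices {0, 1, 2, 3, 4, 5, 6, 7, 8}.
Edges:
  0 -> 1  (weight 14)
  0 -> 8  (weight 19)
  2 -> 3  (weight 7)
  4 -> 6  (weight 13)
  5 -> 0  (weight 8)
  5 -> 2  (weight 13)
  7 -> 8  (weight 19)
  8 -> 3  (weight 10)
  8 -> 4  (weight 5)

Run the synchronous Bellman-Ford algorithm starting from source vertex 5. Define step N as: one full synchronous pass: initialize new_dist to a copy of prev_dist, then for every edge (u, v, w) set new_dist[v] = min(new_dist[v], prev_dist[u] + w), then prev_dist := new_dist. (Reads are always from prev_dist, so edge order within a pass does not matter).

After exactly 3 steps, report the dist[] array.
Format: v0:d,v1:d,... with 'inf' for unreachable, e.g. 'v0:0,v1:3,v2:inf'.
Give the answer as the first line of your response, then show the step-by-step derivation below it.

v0:8,v1:22,v2:13,v3:20,v4:32,v5:0,v6:inf,v7:inf,v8:27

step 1: dist = v0:8,v1:inf,v2:13,v3:inf,v4:inf,v5:0,v6:inf,v7:inf,v8:inf
step 2: dist = v0:8,v1:22,v2:13,v3:20,v4:inf,v5:0,v6:inf,v7:inf,v8:27
step 3: dist = v0:8,v1:22,v2:13,v3:20,v4:32,v5:0,v6:inf,v7:inf,v8:27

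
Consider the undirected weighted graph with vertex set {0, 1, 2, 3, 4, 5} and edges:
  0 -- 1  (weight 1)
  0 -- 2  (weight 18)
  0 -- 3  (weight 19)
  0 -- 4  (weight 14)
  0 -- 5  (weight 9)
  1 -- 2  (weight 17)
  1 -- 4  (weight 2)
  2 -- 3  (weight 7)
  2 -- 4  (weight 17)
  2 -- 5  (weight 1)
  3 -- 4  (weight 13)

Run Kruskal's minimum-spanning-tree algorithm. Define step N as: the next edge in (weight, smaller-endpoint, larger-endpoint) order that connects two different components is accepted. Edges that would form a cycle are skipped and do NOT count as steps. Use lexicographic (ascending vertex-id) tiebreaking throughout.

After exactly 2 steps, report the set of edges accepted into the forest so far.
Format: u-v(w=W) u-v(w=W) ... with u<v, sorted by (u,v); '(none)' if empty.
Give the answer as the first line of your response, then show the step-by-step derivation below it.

0-1(w=1) 2-5(w=1)

step 1: add edge 0-1 (w=1); MST = {0-1(w=1)}
step 2: add edge 2-5 (w=1); MST = {0-1(w=1) 2-5(w=1)}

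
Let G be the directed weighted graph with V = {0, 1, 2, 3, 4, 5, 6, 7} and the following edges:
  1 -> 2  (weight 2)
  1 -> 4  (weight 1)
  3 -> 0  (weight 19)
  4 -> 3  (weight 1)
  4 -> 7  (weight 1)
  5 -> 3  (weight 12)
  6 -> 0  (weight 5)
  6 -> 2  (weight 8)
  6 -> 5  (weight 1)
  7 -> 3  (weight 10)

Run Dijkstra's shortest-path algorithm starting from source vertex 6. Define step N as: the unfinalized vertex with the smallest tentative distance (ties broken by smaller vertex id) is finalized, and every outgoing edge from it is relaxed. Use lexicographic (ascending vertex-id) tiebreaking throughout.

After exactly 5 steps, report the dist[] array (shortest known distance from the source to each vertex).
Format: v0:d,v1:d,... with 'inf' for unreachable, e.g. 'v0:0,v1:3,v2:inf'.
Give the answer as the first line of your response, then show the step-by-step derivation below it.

v0:5,v1:inf,v2:8,v3:13,v4:inf,v5:1,v6:0,v7:inf

step 1: dist = v0:5,v1:inf,v2:8,v3:inf,v4:inf,v5:1,v6:0,v7:inf
step 2: dist = v0:5,v1:inf,v2:8,v3:13,v4:inf,v5:1,v6:0,v7:inf
step 3: dist = v0:5,v1:inf,v2:8,v3:13,v4:inf,v5:1,v6:0,v7:inf
step 4: dist = v0:5,v1:inf,v2:8,v3:13,v4:inf,v5:1,v6:0,v7:inf
step 5: dist = v0:5,v1:inf,v2:8,v3:13,v4:inf,v5:1,v6:0,v7:inf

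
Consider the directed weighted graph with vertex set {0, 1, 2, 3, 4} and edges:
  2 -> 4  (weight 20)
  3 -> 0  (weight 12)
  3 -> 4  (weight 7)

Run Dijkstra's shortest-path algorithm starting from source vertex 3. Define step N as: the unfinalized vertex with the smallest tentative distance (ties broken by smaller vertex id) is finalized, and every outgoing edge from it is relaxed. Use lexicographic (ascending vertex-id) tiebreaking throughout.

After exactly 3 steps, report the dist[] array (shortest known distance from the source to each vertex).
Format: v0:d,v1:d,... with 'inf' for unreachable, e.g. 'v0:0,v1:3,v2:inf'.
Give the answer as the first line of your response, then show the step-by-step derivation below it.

v0:12,v1:inf,v2:inf,v3:0,v4:7

step 1: dist = v0:12,v1:inf,v2:inf,v3:0,v4:7
step 2: dist = v0:12,v1:inf,v2:inf,v3:0,v4:7
step 3: dist = v0:12,v1:inf,v2:inf,v3:0,v4:7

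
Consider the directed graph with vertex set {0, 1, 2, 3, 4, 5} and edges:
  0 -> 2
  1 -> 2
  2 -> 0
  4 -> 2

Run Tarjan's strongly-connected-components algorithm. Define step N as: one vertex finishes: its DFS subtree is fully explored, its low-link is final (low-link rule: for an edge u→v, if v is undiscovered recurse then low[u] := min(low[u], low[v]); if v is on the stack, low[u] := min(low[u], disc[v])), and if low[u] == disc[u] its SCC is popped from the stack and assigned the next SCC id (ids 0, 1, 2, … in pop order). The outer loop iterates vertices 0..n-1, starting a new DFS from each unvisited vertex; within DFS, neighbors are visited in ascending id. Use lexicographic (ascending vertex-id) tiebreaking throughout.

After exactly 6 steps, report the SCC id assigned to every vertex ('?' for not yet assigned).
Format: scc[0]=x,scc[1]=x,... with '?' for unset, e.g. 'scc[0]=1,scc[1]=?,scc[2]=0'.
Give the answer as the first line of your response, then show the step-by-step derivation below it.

scc[0]=0,scc[1]=1,scc[2]=0,scc[3]=2,scc[4]=3,scc[5]=4

step 1: low=(low[0]=0,low[1]=?,low[2]=0,low[3]=?,low[4]=?,low[5]=?); scc=(scc[0]=?,scc[1]=?,scc[2]=?,scc[3]=?,scc[4]=?,scc[5]=?)
step 2: low=(low[0]=0,low[1]=?,low[2]=0,low[3]=?,low[4]=?,low[5]=?); scc=(scc[0]=0,scc[1]=?,scc[2]=0,scc[3]=?,scc[4]=?,scc[5]=?)
step 3: low=(low[0]=0,low[1]=2,low[2]=0,low[3]=?,low[4]=?,low[5]=?); scc=(scc[0]=0,scc[1]=1,scc[2]=0,scc[3]=?,scc[4]=?,scc[5]=?)
step 4: low=(low[0]=0,low[1]=2,low[2]=0,low[3]=3,low[4]=?,low[5]=?); scc=(scc[0]=0,scc[1]=1,scc[2]=0,scc[3]=2,scc[4]=?,scc[5]=?)
step 5: low=(low[0]=0,low[1]=2,low[2]=0,low[3]=3,low[4]=4,low[5]=?); scc=(scc[0]=0,scc[1]=1,scc[2]=0,scc[3]=2,scc[4]=3,scc[5]=?)
step 6: low=(low[0]=0,low[1]=2,low[2]=0,low[3]=3,low[4]=4,low[5]=5); scc=(scc[0]=0,scc[1]=1,scc[2]=0,scc[3]=2,scc[4]=3,scc[5]=4)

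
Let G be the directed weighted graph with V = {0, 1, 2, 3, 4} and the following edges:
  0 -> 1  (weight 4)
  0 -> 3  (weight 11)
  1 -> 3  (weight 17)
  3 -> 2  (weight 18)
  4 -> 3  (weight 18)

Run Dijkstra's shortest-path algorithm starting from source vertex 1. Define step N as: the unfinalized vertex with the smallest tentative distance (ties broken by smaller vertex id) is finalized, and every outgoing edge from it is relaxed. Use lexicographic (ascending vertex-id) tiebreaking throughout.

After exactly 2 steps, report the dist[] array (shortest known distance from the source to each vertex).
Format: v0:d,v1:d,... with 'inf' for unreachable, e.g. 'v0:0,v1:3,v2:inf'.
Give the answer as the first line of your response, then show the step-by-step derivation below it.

v0:inf,v1:0,v2:35,v3:17,v4:inf

step 1: dist = v0:inf,v1:0,v2:inf,v3:17,v4:inf
step 2: dist = v0:inf,v1:0,v2:35,v3:17,v4:inf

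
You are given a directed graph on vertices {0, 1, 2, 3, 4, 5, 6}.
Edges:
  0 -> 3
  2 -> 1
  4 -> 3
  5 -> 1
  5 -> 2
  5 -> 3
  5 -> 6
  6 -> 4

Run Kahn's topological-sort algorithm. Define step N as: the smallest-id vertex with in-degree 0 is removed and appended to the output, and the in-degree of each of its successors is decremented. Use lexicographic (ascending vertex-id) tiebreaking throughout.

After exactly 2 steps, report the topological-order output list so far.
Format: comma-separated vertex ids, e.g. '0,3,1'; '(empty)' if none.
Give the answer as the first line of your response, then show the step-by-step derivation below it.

0,5

step 1: output 0; order=[0]; indeg=(0,2,1,2,1,0,1)
step 2: output 5; order=[0,5]; indeg=(0,1,0,1,1,0,0)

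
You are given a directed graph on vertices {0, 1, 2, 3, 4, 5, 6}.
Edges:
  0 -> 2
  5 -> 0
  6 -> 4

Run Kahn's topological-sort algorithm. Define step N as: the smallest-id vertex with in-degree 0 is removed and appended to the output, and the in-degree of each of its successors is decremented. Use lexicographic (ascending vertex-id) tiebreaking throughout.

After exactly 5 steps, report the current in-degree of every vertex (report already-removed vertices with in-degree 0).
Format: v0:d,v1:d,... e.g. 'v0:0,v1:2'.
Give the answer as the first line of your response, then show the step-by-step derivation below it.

v0:0,v1:0,v2:0,v3:0,v4:1,v5:0,v6:0

step 1: output 1; order=[1]; indeg=(1,0,1,0,1,0,0)
step 2: output 3; order=[1,3]; indeg=(1,0,1,0,1,0,0)
step 3: output 5; order=[1,3,5]; indeg=(0,0,1,0,1,0,0)
step 4: output 0; order=[1,3,5,0]; indeg=(0,0,0,0,1,0,0)
step 5: output 2; order=[1,3,5,0,2]; indeg=(0,0,0,0,1,0,0)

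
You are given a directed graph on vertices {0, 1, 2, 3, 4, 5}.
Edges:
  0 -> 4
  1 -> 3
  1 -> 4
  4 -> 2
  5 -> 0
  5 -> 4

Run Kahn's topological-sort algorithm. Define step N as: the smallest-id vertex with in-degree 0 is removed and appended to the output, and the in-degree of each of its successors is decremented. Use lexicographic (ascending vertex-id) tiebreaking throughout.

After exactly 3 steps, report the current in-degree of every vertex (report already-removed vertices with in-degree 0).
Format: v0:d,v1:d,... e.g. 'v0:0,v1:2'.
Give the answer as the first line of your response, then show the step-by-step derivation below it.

v0:0,v1:0,v2:1,v3:0,v4:1,v5:0

step 1: output 1; order=[1]; indeg=(1,0,1,0,2,0)
step 2: output 3; order=[1,3]; indeg=(1,0,1,0,2,0)
step 3: output 5; order=[1,3,5]; indeg=(0,0,1,0,1,0)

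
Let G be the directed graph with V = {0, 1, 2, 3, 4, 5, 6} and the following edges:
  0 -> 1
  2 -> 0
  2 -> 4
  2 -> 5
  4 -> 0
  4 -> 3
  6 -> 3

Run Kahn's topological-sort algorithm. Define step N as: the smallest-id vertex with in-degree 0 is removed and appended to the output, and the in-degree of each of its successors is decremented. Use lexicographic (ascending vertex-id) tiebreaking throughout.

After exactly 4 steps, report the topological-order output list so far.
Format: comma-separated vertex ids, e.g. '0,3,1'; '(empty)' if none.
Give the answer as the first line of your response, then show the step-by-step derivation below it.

2,4,0,1

step 1: output 2; order=[2]; indeg=(1,1,0,2,0,0,0)
step 2: output 4; order=[2,4]; indeg=(0,1,0,1,0,0,0)
step 3: output 0; order=[2,4,0]; indeg=(0,0,0,1,0,0,0)
step 4: output 1; order=[2,4,0,1]; indeg=(0,0,0,1,0,0,0)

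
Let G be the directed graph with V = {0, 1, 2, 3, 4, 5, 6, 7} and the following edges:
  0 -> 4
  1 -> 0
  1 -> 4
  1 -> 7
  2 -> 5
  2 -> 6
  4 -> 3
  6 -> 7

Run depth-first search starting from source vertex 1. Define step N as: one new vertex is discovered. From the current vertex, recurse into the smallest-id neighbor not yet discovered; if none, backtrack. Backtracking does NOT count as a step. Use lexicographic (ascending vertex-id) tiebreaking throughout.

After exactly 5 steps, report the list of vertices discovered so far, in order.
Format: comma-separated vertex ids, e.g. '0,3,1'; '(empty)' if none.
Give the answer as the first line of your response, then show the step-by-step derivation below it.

1,0,4,3,7

step 1: discover 1; path=1; order=1
step 2: discover 0; path=1>0; order=1,0
step 3: discover 4; path=1>0>4; order=1,0,4
step 4: discover 3; path=1>0>4>3; order=1,0,4,3
step 5: discover 7; path=1>7; order=1,0,4,3,7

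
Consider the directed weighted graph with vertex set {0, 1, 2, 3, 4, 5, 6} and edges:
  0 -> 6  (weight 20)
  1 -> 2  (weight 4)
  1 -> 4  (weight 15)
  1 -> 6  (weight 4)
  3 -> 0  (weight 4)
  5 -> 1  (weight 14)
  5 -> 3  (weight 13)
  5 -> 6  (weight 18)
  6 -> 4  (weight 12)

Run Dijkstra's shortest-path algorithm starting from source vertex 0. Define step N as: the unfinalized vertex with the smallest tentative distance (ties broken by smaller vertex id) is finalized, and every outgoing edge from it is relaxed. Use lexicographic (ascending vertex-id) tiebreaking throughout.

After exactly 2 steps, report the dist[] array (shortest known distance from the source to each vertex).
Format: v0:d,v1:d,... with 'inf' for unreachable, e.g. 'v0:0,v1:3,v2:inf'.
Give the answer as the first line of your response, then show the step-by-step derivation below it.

v0:0,v1:inf,v2:inf,v3:inf,v4:32,v5:inf,v6:20

step 1: dist = v0:0,v1:inf,v2:inf,v3:inf,v4:inf,v5:inf,v6:20
step 2: dist = v0:0,v1:inf,v2:inf,v3:inf,v4:32,v5:inf,v6:20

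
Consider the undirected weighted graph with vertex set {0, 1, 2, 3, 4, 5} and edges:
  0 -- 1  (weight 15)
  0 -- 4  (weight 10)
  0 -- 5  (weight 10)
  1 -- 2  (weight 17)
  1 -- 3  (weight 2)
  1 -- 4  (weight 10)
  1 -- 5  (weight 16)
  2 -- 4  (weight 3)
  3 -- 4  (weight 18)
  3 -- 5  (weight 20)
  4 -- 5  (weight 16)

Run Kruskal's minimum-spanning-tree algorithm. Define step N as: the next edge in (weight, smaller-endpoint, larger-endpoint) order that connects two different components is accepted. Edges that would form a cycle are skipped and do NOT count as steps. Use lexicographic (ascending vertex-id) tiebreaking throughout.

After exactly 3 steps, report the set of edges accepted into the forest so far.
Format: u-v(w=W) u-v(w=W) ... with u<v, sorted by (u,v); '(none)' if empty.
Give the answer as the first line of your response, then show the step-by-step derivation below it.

0-4(w=10) 1-3(w=2) 2-4(w=3)

step 1: add edge 1-3 (w=2); MST = {1-3(w=2)}
step 2: add edge 2-4 (w=3); MST = {1-3(w=2) 2-4(w=3)}
step 3: add edge 0-4 (w=10); MST = {0-4(w=10) 1-3(w=2) 2-4(w=3)}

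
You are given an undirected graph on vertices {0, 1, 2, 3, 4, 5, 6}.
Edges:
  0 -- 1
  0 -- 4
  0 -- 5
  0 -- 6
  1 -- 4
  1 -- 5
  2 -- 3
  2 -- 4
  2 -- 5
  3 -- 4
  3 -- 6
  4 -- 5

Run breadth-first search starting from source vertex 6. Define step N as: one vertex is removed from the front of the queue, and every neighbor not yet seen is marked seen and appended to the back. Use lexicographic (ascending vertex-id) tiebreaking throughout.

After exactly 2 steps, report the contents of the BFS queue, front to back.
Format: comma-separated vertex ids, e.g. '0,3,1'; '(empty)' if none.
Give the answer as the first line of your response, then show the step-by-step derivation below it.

3,1,4,5

step 1: dequeue 6; queue=[0,3]; order=6
step 2: dequeue 0; queue=[3,1,4,5]; order=6,0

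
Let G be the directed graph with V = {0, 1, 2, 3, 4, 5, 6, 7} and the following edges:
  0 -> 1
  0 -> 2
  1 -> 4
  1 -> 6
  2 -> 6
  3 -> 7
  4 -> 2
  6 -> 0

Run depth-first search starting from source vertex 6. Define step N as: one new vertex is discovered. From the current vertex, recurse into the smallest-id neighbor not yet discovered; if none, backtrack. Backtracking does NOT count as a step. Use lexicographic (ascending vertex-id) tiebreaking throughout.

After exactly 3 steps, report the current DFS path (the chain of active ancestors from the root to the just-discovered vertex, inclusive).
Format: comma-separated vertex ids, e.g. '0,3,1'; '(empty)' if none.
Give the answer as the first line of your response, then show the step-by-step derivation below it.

6,0,1

step 1: discover 6; path=6; order=6
step 2: discover 0; path=6>0; order=6,0
step 3: discover 1; path=6>0>1; order=6,0,1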